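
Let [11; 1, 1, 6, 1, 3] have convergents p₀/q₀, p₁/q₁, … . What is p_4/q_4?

Using pₖ = aₖpₖ₋₁ + pₖ₋₂, qₖ = aₖqₖ₋₁ + qₖ₋₂ (with p₋₁=1, p₋₂=0, q₋₁=0, q₋₂=1):
  k=0: a=11, p=11, q=1
  k=1: a=1, p=12, q=1
  k=2: a=1, p=23, q=2
  k=3: a=6, p=150, q=13
  k=4: a=1, p=173, q=15

173/15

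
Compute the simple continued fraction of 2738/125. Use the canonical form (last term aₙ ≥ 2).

2738 = 21×125 + 113
125 = 1×113 + 12
113 = 9×12 + 5
12 = 2×5 + 2
5 = 2×2 + 1
2 = 2×1 + 0  (stop)
So 2738/125 = [21; 1, 9, 2, 2, 2].

[21; 1, 9, 2, 2, 2]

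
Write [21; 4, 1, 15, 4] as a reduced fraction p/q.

6806/321

Fold from the inside: start with 4/1.
  15 + 1/4 = 61/4
  1 + 4/61 = 65/61
  4 + 61/65 = 321/65
  21 + 65/321 = 6806/321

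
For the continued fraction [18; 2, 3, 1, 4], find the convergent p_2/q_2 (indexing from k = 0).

129/7

Using pₖ = aₖpₖ₋₁ + pₖ₋₂, qₖ = aₖqₖ₋₁ + qₖ₋₂ (with p₋₁=1, p₋₂=0, q₋₁=0, q₋₂=1):
  k=0: a=18, p=18, q=1
  k=1: a=2, p=37, q=2
  k=2: a=3, p=129, q=7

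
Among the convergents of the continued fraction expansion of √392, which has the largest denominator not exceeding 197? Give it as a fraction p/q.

3841/194

√392 = [19; 1, 3, 1, 38, …] (period length 4).
Convergents:
  p_0/q_0 = 19/1
  p_1/q_1 = 20/1
  p_2/q_2 = 79/4
  p_3/q_3 = 99/5
  p_4/q_4 = 3841/194
  p_5/q_5 = 3940/199
q_4 = 194 ≤ 197 < 199 = q_5, so the answer is 3841/194.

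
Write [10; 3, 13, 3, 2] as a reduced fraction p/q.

Using pₖ = aₖpₖ₋₁ + pₖ₋₂ and qₖ = aₖqₖ₋₁ + qₖ₋₂:
  k=0: a=10, p=10, q=1
  k=1: a=3, p=31, q=3
  k=2: a=13, p=413, q=40
  k=3: a=3, p=1270, q=123
  k=4: a=2, p=2953, q=286

2953/286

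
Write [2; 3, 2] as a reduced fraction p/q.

16/7

Fold from the inside: start with 2/1.
  3 + 1/2 = 7/2
  2 + 2/7 = 16/7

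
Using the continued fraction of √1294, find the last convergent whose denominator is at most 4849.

93204/2591

√1294 = [35; 1, 34, 1, 70, …] (period length 4).
Convergents:
  p_0/q_0 = 35/1
  p_1/q_1 = 36/1
  p_2/q_2 = 1259/35
  p_3/q_3 = 1295/36
  p_4/q_4 = 91909/2555
  p_5/q_5 = 93204/2591
  p_6/q_6 = 3260845/90649
q_5 = 2591 ≤ 4849 < 90649 = q_6, so the answer is 93204/2591.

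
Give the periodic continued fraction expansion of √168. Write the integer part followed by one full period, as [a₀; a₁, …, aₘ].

a₀ = ⌊√168⌋ = 12.

[12; 1, 24]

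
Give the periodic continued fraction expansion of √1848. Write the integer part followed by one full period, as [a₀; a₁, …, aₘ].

[42; 1, 84]

a₀ = ⌊√1848⌋ = 42.
With m₀=0, d₀=1 and mₖ₊₁ = dₖaₖ − mₖ, dₖ₊₁ = (n − mₖ₊₁²)/dₖ, aₖ₊₁ = ⌊(a₀+mₖ₊₁)/dₖ₊₁⌋:
  k=1: m=42, d=84, a=1
  k=2: m=42, d=1, a=84
d=1 and a=2a₀=84 at k=2, so the next step gives (m, d) = (42, 84) again — its k=1 value — and the period has length 2.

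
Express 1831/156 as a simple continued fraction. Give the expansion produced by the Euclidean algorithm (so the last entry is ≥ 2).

1831 = 11·156 + 115
156 = 1·115 + 41
115 = 2·41 + 33
41 = 1·33 + 8
33 = 4·8 + 1
8 = 8·1 + 0  (stop)
So 1831/156 = [11; 1, 2, 1, 4, 8].

[11; 1, 2, 1, 4, 8]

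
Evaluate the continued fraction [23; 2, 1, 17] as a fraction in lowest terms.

1237/53

Using pₖ = aₖpₖ₋₁ + pₖ₋₂ and qₖ = aₖqₖ₋₁ + qₖ₋₂:
  k=0: a=23, p=23, q=1
  k=1: a=2, p=47, q=2
  k=2: a=1, p=70, q=3
  k=3: a=17, p=1237, q=53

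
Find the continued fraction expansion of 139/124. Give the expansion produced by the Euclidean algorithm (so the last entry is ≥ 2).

139 = 1×124 + 15
124 = 8×15 + 4
15 = 3×4 + 3
4 = 1×3 + 1
3 = 3×1 + 0  (stop)
So 139/124 = [1; 8, 3, 1, 3].

[1; 8, 3, 1, 3]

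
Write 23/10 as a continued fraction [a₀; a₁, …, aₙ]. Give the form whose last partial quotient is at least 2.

[2; 3, 3]

23 = 2*10 + 3
10 = 3*3 + 1
3 = 3*1 + 0  (stop)
So 23/10 = [2; 3, 3].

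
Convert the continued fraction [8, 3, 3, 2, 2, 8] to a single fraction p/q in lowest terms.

3911/471

Fold from the inside: start with 8/1.
  2 + 1/8 = 17/8
  2 + 8/17 = 42/17
  3 + 17/42 = 143/42
  3 + 42/143 = 471/143
  8 + 143/471 = 3911/471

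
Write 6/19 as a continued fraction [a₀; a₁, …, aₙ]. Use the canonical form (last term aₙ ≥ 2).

[0; 3, 6]

6 = 0*19 + 6
19 = 3*6 + 1
6 = 6*1 + 0  (stop)
So 6/19 = [0; 3, 6].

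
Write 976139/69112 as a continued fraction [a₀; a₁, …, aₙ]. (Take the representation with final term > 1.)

976139 = 14·69112 + 8571
69112 = 8·8571 + 544
8571 = 15·544 + 411
544 = 1·411 + 133
411 = 3·133 + 12
133 = 11·12 + 1
12 = 12·1 + 0  (stop)
So 976139/69112 = [14; 8, 15, 1, 3, 11, 12].

[14; 8, 15, 1, 3, 11, 12]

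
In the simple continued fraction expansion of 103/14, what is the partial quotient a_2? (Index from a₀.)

1

103 = 7·14 + 5   →  a_0 = 7
14 = 2·5 + 4   →  a_1 = 2
5 = 1·4 + 1   →  a_2 = 1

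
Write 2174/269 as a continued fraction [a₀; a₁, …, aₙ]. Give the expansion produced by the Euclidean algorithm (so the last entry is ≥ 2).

2174 = 8*269 + 22
269 = 12*22 + 5
22 = 4*5 + 2
5 = 2*2 + 1
2 = 2*1 + 0  (stop)
So 2174/269 = [8; 12, 4, 2, 2].

[8; 12, 4, 2, 2]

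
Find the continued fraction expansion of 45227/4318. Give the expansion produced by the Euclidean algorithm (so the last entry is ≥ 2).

[10; 2, 9, 7, 4, 2, 3]

45227 = 10·4318 + 2047
4318 = 2·2047 + 224
2047 = 9·224 + 31
224 = 7·31 + 7
31 = 4·7 + 3
7 = 2·3 + 1
3 = 3·1 + 0  (stop)
So 45227/4318 = [10; 2, 9, 7, 4, 2, 3].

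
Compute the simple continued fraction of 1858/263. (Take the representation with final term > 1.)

1858 = 7*263 + 17
263 = 15*17 + 8
17 = 2*8 + 1
8 = 8*1 + 0  (stop)
So 1858/263 = [7; 15, 2, 8].

[7; 15, 2, 8]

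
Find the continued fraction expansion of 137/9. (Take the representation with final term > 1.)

[15; 4, 2]

137 = 15×9 + 2
9 = 4×2 + 1
2 = 2×1 + 0  (stop)
So 137/9 = [15; 4, 2].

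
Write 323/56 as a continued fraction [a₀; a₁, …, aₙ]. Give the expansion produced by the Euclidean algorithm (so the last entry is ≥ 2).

323 = 5×56 + 43
56 = 1×43 + 13
43 = 3×13 + 4
13 = 3×4 + 1
4 = 4×1 + 0  (stop)
So 323/56 = [5; 1, 3, 3, 4].

[5; 1, 3, 3, 4]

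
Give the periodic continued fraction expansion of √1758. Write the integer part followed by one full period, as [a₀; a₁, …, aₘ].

a₀ = ⌊√1758⌋ = 41.
With m₀=0, d₀=1 and mₖ₊₁ = dₖaₖ − mₖ, dₖ₊₁ = (n − mₖ₊₁²)/dₖ, aₖ₊₁ = ⌊(a₀+mₖ₊₁)/dₖ₊₁⌋:
  k=1: m=41, d=77, a=1
  k=2: m=36, d=6, a=12
  k=3: m=36, d=77, a=1
  k=4: m=41, d=1, a=82
d=1 and a=2a₀=82 at k=4, so the next step gives (m, d) = (41, 77) again — its k=1 value — and the period has length 4.

[41; 1, 12, 1, 82]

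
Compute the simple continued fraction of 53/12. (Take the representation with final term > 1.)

53 = 4×12 + 5
12 = 2×5 + 2
5 = 2×2 + 1
2 = 2×1 + 0  (stop)
So 53/12 = [4; 2, 2, 2].

[4; 2, 2, 2]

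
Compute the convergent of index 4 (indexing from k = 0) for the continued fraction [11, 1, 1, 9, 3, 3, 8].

680/59

Using pₖ = aₖpₖ₋₁ + pₖ₋₂, qₖ = aₖqₖ₋₁ + qₖ₋₂ (with p₋₁=1, p₋₂=0, q₋₁=0, q₋₂=1):
  k=0: a=11, p=11, q=1
  k=1: a=1, p=12, q=1
  k=2: a=1, p=23, q=2
  k=3: a=9, p=219, q=19
  k=4: a=3, p=680, q=59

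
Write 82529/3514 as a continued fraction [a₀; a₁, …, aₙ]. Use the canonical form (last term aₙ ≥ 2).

[23; 2, 17, 14, 3, 2]

82529 = 23×3514 + 1707
3514 = 2×1707 + 100
1707 = 17×100 + 7
100 = 14×7 + 2
7 = 3×2 + 1
2 = 2×1 + 0  (stop)
So 82529/3514 = [23; 2, 17, 14, 3, 2].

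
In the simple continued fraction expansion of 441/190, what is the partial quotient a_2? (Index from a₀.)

441 = 2·190 + 61   →  a_0 = 2
190 = 3·61 + 7   →  a_1 = 3
61 = 8·7 + 5   →  a_2 = 8

8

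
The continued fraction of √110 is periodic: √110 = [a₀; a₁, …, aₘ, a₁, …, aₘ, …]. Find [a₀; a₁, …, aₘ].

a₀ = ⌊√110⌋ = 10.
With m₀=0, d₀=1 and mₖ₊₁ = dₖaₖ − mₖ, dₖ₊₁ = (n − mₖ₊₁²)/dₖ, aₖ₊₁ = ⌊(a₀+mₖ₊₁)/dₖ₊₁⌋:
  k=1: m=10, d=10, a=2
  k=2: m=10, d=1, a=20
d=1 and a=2a₀=20 at k=2, so the next step gives (m, d) = (10, 10) again — its k=1 value — and the period has length 2.

[10; 2, 20]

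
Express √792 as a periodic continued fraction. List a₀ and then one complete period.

[28; 7, 56]

a₀ = ⌊√792⌋ = 28.
With m₀=0, d₀=1 and mₖ₊₁ = dₖaₖ − mₖ, dₖ₊₁ = (n − mₖ₊₁²)/dₖ, aₖ₊₁ = ⌊(a₀+mₖ₊₁)/dₖ₊₁⌋:
  k=1: m=28, d=8, a=7
  k=2: m=28, d=1, a=56
d=1 and a=2a₀=56 at k=2, so the next step gives (m, d) = (28, 8) again — its k=1 value — and the period has length 2.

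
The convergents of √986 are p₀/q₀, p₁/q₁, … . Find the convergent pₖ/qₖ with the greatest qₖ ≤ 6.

157/5

√986 = [31; 2, 2, 62, …] (period length 3).
Convergents:
  p_0/q_0 = 31/1
  p_1/q_1 = 63/2
  p_2/q_2 = 157/5
  p_3/q_3 = 9797/312
q_2 = 5 ≤ 6 < 312 = q_3, so the answer is 157/5.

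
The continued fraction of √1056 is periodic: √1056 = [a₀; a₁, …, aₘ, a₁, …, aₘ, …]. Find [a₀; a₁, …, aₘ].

a₀ = ⌊√1056⌋ = 32.
With m₀=0, d₀=1 and mₖ₊₁ = dₖaₖ − mₖ, dₖ₊₁ = (n − mₖ₊₁²)/dₖ, aₖ₊₁ = ⌊(a₀+mₖ₊₁)/dₖ₊₁⌋:
  k=1: m=32, d=32, a=2
  k=2: m=32, d=1, a=64
d=1 and a=2a₀=64 at k=2, so the next step gives (m, d) = (32, 32) again — its k=1 value — and the period has length 2.

[32; 2, 64]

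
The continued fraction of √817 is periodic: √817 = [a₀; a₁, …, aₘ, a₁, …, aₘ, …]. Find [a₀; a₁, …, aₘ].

a₀ = ⌊√817⌋ = 28.
With m₀=0, d₀=1 and mₖ₊₁ = dₖaₖ − mₖ, dₖ₊₁ = (n − mₖ₊₁²)/dₖ, aₖ₊₁ = ⌊(a₀+mₖ₊₁)/dₖ₊₁⌋:
  k=1: m=28, d=33, a=1
  k=2: m=5, d=24, a=1
  k=3: m=19, d=19, a=2
  k=4: m=19, d=24, a=1
  k=5: m=5, d=33, a=1
  k=6: m=28, d=1, a=56
d=1 and a=2a₀=56 at k=6, so the next step gives (m, d) = (28, 33) again — its k=1 value — and the period has length 6.

[28; 1, 1, 2, 1, 1, 56]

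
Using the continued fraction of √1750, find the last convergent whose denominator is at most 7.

251/6

√1750 = [41; 1, 4, 1, 82, …] (period length 4).
Convergents:
  p_0/q_0 = 41/1
  p_1/q_1 = 42/1
  p_2/q_2 = 209/5
  p_3/q_3 = 251/6
  p_4/q_4 = 20791/497
q_3 = 6 ≤ 7 < 497 = q_4, so the answer is 251/6.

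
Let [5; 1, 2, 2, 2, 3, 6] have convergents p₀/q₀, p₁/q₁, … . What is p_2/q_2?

17/3

Using pₖ = aₖpₖ₋₁ + pₖ₋₂, qₖ = aₖqₖ₋₁ + qₖ₋₂ (with p₋₁=1, p₋₂=0, q₋₁=0, q₋₂=1):
  k=0: a=5, p=5, q=1
  k=1: a=1, p=6, q=1
  k=2: a=2, p=17, q=3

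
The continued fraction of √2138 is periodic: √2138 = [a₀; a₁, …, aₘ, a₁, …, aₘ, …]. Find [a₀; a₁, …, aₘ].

a₀ = ⌊√2138⌋ = 46.
With m₀=0, d₀=1 and mₖ₊₁ = dₖaₖ − mₖ, dₖ₊₁ = (n − mₖ₊₁²)/dₖ, aₖ₊₁ = ⌊(a₀+mₖ₊₁)/dₖ₊₁⌋:
  k=1: m=46, d=22, a=4
  k=2: m=42, d=17, a=5
  k=3: m=43, d=17, a=5
  k=4: m=42, d=22, a=4
  k=5: m=46, d=1, a=92
d=1 and a=2a₀=92 at k=5, so the next step gives (m, d) = (46, 22) again — its k=1 value — and the period has length 5.

[46; 4, 5, 5, 4, 92]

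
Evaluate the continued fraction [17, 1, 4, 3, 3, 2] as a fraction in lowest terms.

2173/122

Using pₖ = aₖpₖ₋₁ + pₖ₋₂ and qₖ = aₖqₖ₋₁ + qₖ₋₂:
  k=0: a=17, p=17, q=1
  k=1: a=1, p=18, q=1
  k=2: a=4, p=89, q=5
  k=3: a=3, p=285, q=16
  k=4: a=3, p=944, q=53
  k=5: a=2, p=2173, q=122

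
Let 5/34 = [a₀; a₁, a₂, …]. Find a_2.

1

5 = 0·34 + 5   →  a_0 = 0
34 = 6·5 + 4   →  a_1 = 6
5 = 1·4 + 1   →  a_2 = 1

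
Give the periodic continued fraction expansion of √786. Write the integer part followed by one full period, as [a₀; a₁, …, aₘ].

[28; 28, 56]

a₀ = ⌊√786⌋ = 28.
With m₀=0, d₀=1 and mₖ₊₁ = dₖaₖ − mₖ, dₖ₊₁ = (n − mₖ₊₁²)/dₖ, aₖ₊₁ = ⌊(a₀+mₖ₊₁)/dₖ₊₁⌋:
  k=1: m=28, d=2, a=28
  k=2: m=28, d=1, a=56
d=1 and a=2a₀=56 at k=2, so the next step gives (m, d) = (28, 2) again — its k=1 value — and the period has length 2.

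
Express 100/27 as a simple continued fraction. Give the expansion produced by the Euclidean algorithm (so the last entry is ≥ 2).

[3; 1, 2, 2, 1, 2]

100 = 3·27 + 19
27 = 1·19 + 8
19 = 2·8 + 3
8 = 2·3 + 2
3 = 1·2 + 1
2 = 2·1 + 0  (stop)
So 100/27 = [3; 1, 2, 2, 1, 2].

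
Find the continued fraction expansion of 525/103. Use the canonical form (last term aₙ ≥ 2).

525 = 5·103 + 10
103 = 10·10 + 3
10 = 3·3 + 1
3 = 3·1 + 0  (stop)
So 525/103 = [5; 10, 3, 3].

[5; 10, 3, 3]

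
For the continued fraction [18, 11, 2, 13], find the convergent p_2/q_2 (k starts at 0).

Using pₖ = aₖpₖ₋₁ + pₖ₋₂, qₖ = aₖqₖ₋₁ + qₖ₋₂ (with p₋₁=1, p₋₂=0, q₋₁=0, q₋₂=1):
  k=0: a=18, p=18, q=1
  k=1: a=11, p=199, q=11
  k=2: a=2, p=416, q=23

416/23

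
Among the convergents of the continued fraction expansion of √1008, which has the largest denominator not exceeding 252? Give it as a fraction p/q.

7969/251

√1008 = [31; 1, 2, 1, 62, …] (period length 4).
Convergents:
  p_0/q_0 = 31/1
  p_1/q_1 = 32/1
  p_2/q_2 = 95/3
  p_3/q_3 = 127/4
  p_4/q_4 = 7969/251
  p_5/q_5 = 8096/255
q_4 = 251 ≤ 252 < 255 = q_5, so the answer is 7969/251.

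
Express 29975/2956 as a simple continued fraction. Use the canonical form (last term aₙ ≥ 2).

[10; 7, 8, 7, 3, 2]

29975 = 10*2956 + 415
2956 = 7*415 + 51
415 = 8*51 + 7
51 = 7*7 + 2
7 = 3*2 + 1
2 = 2*1 + 0  (stop)
So 29975/2956 = [10; 7, 8, 7, 3, 2].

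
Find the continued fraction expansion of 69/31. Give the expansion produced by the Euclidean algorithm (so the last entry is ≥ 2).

[2; 4, 2, 3]

69 = 2·31 + 7
31 = 4·7 + 3
7 = 2·3 + 1
3 = 3·1 + 0  (stop)
So 69/31 = [2; 4, 2, 3].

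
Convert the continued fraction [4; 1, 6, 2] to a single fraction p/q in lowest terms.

73/15

Fold from the inside: start with 2/1.
  6 + 1/2 = 13/2
  1 + 2/13 = 15/13
  4 + 13/15 = 73/15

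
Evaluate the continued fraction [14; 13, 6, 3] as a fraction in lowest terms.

3519/250

Fold from the inside: start with 3/1.
  6 + 1/3 = 19/3
  13 + 3/19 = 250/19
  14 + 19/250 = 3519/250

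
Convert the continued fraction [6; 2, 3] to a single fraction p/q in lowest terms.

45/7

Fold from the inside: start with 3/1.
  2 + 1/3 = 7/3
  6 + 3/7 = 45/7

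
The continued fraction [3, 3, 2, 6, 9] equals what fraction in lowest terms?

Fold from the inside: start with 9/1.
  6 + 1/9 = 55/9
  2 + 9/55 = 119/55
  3 + 55/119 = 412/119
  3 + 119/412 = 1355/412

1355/412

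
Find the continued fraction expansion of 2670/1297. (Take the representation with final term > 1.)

2670 = 2·1297 + 76
1297 = 17·76 + 5
76 = 15·5 + 1
5 = 5·1 + 0  (stop)
So 2670/1297 = [2; 17, 15, 5].

[2; 17, 15, 5]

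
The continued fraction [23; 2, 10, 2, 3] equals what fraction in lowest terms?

Using pₖ = aₖpₖ₋₁ + pₖ₋₂ and qₖ = aₖqₖ₋₁ + qₖ₋₂:
  k=0: a=23, p=23, q=1
  k=1: a=2, p=47, q=2
  k=2: a=10, p=493, q=21
  k=3: a=2, p=1033, q=44
  k=4: a=3, p=3592, q=153

3592/153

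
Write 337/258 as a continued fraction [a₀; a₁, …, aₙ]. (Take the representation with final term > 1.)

[1; 3, 3, 1, 3, 5]

337 = 1×258 + 79
258 = 3×79 + 21
79 = 3×21 + 16
21 = 1×16 + 5
16 = 3×5 + 1
5 = 5×1 + 0  (stop)
So 337/258 = [1; 3, 3, 1, 3, 5].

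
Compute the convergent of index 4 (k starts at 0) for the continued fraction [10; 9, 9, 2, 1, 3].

Using pₖ = aₖpₖ₋₁ + pₖ₋₂, qₖ = aₖqₖ₋₁ + qₖ₋₂ (with p₋₁=1, p₋₂=0, q₋₁=0, q₋₂=1):
  k=0: a=10, p=10, q=1
  k=1: a=9, p=91, q=9
  k=2: a=9, p=829, q=82
  k=3: a=2, p=1749, q=173
  k=4: a=1, p=2578, q=255

2578/255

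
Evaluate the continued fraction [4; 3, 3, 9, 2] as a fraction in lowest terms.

843/196

Using pₖ = aₖpₖ₋₁ + pₖ₋₂ and qₖ = aₖqₖ₋₁ + qₖ₋₂:
  k=0: a=4, p=4, q=1
  k=1: a=3, p=13, q=3
  k=2: a=3, p=43, q=10
  k=3: a=9, p=400, q=93
  k=4: a=2, p=843, q=196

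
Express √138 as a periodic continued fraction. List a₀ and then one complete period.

a₀ = ⌊√138⌋ = 11.
With m₀=0, d₀=1 and mₖ₊₁ = dₖaₖ − mₖ, dₖ₊₁ = (n − mₖ₊₁²)/dₖ, aₖ₊₁ = ⌊(a₀+mₖ₊₁)/dₖ₊₁⌋:
  k=1: m=11, d=17, a=1
  k=2: m=6, d=6, a=2
  k=3: m=6, d=17, a=1
  k=4: m=11, d=1, a=22
d=1 and a=2a₀=22 at k=4, so the next step gives (m, d) = (11, 17) again — its k=1 value — and the period has length 4.

[11; 1, 2, 1, 22]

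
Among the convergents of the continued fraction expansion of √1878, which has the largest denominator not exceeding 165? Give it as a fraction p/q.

√1878 = [43; 2, 1, 42, 1, 2, 86, …] (period length 6).
Convergents:
  p_0/q_0 = 43/1
  p_1/q_1 = 87/2
  p_2/q_2 = 130/3
  p_3/q_3 = 5547/128
  p_4/q_4 = 5677/131
  p_5/q_5 = 16901/390
q_4 = 131 ≤ 165 < 390 = q_5, so the answer is 5677/131.

5677/131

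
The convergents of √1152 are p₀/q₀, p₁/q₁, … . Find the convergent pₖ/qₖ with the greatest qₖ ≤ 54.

577/17

√1152 = [33; 1, 15, 1, 66, …] (period length 4).
Convergents:
  p_0/q_0 = 33/1
  p_1/q_1 = 34/1
  p_2/q_2 = 543/16
  p_3/q_3 = 577/17
  p_4/q_4 = 38625/1138
q_3 = 17 ≤ 54 < 1138 = q_4, so the answer is 577/17.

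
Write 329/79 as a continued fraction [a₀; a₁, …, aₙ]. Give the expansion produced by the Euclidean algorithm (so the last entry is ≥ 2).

[4; 6, 13]

329 = 4×79 + 13
79 = 6×13 + 1
13 = 13×1 + 0  (stop)
So 329/79 = [4; 6, 13].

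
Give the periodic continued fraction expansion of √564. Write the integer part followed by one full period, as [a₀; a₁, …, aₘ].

[23; 1, 2, 1, 46]

a₀ = ⌊√564⌋ = 23.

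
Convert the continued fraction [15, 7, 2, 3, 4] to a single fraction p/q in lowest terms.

Fold from the inside: start with 4/1.
  3 + 1/4 = 13/4
  2 + 4/13 = 30/13
  7 + 13/30 = 223/30
  15 + 30/223 = 3375/223

3375/223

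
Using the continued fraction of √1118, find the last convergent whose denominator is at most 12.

√1118 = [33; 2, 3, 2, 3, 2, 66, …] (period length 6).
Convergents:
  p_0/q_0 = 33/1
  p_1/q_1 = 67/2
  p_2/q_2 = 234/7
  p_3/q_3 = 535/16
q_2 = 7 ≤ 12 < 16 = q_3, so the answer is 234/7.

234/7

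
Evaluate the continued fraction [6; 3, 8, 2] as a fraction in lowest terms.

Fold from the inside: start with 2/1.
  8 + 1/2 = 17/2
  3 + 2/17 = 53/17
  6 + 17/53 = 335/53

335/53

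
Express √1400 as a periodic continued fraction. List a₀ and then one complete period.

[37; 2, 2, 2, 74]

a₀ = ⌊√1400⌋ = 37.
With m₀=0, d₀=1 and mₖ₊₁ = dₖaₖ − mₖ, dₖ₊₁ = (n − mₖ₊₁²)/dₖ, aₖ₊₁ = ⌊(a₀+mₖ₊₁)/dₖ₊₁⌋:
  k=1: m=37, d=31, a=2
  k=2: m=25, d=25, a=2
  k=3: m=25, d=31, a=2
  k=4: m=37, d=1, a=74
d=1 and a=2a₀=74 at k=4, so the next step gives (m, d) = (37, 31) again — its k=1 value — and the period has length 4.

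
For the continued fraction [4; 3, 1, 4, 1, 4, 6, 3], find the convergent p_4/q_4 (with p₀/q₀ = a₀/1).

98/23

Using pₖ = aₖpₖ₋₁ + pₖ₋₂, qₖ = aₖqₖ₋₁ + qₖ₋₂ (with p₋₁=1, p₋₂=0, q₋₁=0, q₋₂=1):
  k=0: a=4, p=4, q=1
  k=1: a=3, p=13, q=3
  k=2: a=1, p=17, q=4
  k=3: a=4, p=81, q=19
  k=4: a=1, p=98, q=23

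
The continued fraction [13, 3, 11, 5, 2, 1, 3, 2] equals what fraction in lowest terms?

61702/4631

Using pₖ = aₖpₖ₋₁ + pₖ₋₂ and qₖ = aₖqₖ₋₁ + qₖ₋₂:
  k=0: a=13, p=13, q=1
  k=1: a=3, p=40, q=3
  k=2: a=11, p=453, q=34
  k=3: a=5, p=2305, q=173
  k=4: a=2, p=5063, q=380
  k=5: a=1, p=7368, q=553
  k=6: a=3, p=27167, q=2039
  k=7: a=2, p=61702, q=4631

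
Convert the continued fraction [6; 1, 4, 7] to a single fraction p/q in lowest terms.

Using pₖ = aₖpₖ₋₁ + pₖ₋₂ and qₖ = aₖqₖ₋₁ + qₖ₋₂:
  k=0: a=6, p=6, q=1
  k=1: a=1, p=7, q=1
  k=2: a=4, p=34, q=5
  k=3: a=7, p=245, q=36

245/36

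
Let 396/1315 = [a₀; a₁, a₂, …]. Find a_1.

396 = 0·1315 + 396   →  a_0 = 0
1315 = 3·396 + 127   →  a_1 = 3

3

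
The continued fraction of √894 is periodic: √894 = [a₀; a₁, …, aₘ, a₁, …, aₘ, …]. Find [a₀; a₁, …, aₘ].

a₀ = ⌊√894⌋ = 29.
With m₀=0, d₀=1 and mₖ₊₁ = dₖaₖ − mₖ, dₖ₊₁ = (n − mₖ₊₁²)/dₖ, aₖ₊₁ = ⌊(a₀+mₖ₊₁)/dₖ₊₁⌋:
  k=1: m=29, d=53, a=1
  k=2: m=24, d=6, a=8
  k=3: m=24, d=53, a=1
  k=4: m=29, d=1, a=58
d=1 and a=2a₀=58 at k=4, so the next step gives (m, d) = (29, 53) again — its k=1 value — and the period has length 4.

[29; 1, 8, 1, 58]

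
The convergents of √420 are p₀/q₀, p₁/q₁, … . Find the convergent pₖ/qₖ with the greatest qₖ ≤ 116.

√420 = [20; 2, 40, …] (period length 2).
Convergents:
  p_0/q_0 = 20/1
  p_1/q_1 = 41/2
  p_2/q_2 = 1660/81
  p_3/q_3 = 3361/164
q_2 = 81 ≤ 116 < 164 = q_3, so the answer is 1660/81.

1660/81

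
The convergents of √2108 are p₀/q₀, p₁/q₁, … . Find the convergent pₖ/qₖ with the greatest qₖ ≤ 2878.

√2108 = [45; 1, 10, 2, 22, 2, 10, 1, 90, …] (period length 8).
Convergents:
  p_0/q_0 = 45/1
  p_1/q_1 = 46/1
  p_2/q_2 = 505/11
  p_3/q_3 = 1056/23
  p_4/q_4 = 23737/517
  p_5/q_5 = 48530/1057
  p_6/q_6 = 509037/11087
q_5 = 1057 ≤ 2878 < 11087 = q_6, so the answer is 48530/1057.

48530/1057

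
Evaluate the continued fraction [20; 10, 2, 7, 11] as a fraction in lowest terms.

Using pₖ = aₖpₖ₋₁ + pₖ₋₂ and qₖ = aₖqₖ₋₁ + qₖ₋₂:
  k=0: a=20, p=20, q=1
  k=1: a=10, p=201, q=10
  k=2: a=2, p=422, q=21
  k=3: a=7, p=3155, q=157
  k=4: a=11, p=35127, q=1748

35127/1748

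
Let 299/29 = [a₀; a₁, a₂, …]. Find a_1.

299 = 10·29 + 9   →  a_0 = 10
29 = 3·9 + 2   →  a_1 = 3

3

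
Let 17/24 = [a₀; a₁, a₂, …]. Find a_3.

2

17 = 0·24 + 17   →  a_0 = 0
24 = 1·17 + 7   →  a_1 = 1
17 = 2·7 + 3   →  a_2 = 2
7 = 2·3 + 1   →  a_3 = 2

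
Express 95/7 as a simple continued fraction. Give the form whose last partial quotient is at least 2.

95 = 13·7 + 4
7 = 1·4 + 3
4 = 1·3 + 1
3 = 3·1 + 0  (stop)
So 95/7 = [13; 1, 1, 3].

[13; 1, 1, 3]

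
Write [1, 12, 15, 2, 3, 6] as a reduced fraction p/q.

8871/8192

Fold from the inside: start with 6/1.
  3 + 1/6 = 19/6
  2 + 6/19 = 44/19
  15 + 19/44 = 679/44
  12 + 44/679 = 8192/679
  1 + 679/8192 = 8871/8192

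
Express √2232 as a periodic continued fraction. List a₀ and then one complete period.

a₀ = ⌊√2232⌋ = 47.
With m₀=0, d₀=1 and mₖ₊₁ = dₖaₖ − mₖ, dₖ₊₁ = (n − mₖ₊₁²)/dₖ, aₖ₊₁ = ⌊(a₀+mₖ₊₁)/dₖ₊₁⌋:
  k=1: m=47, d=23, a=4
  k=2: m=45, d=9, a=10
  k=3: m=45, d=23, a=4
  k=4: m=47, d=1, a=94
d=1 and a=2a₀=94 at k=4, so the next step gives (m, d) = (47, 23) again — its k=1 value — and the period has length 4.

[47; 4, 10, 4, 94]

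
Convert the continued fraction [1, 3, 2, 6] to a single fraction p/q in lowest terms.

58/45

Fold from the inside: start with 6/1.
  2 + 1/6 = 13/6
  3 + 6/13 = 45/13
  1 + 13/45 = 58/45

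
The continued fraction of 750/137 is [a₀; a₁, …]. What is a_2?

750 = 5·137 + 65   →  a_0 = 5
137 = 2·65 + 7   →  a_1 = 2
65 = 9·7 + 2   →  a_2 = 9

9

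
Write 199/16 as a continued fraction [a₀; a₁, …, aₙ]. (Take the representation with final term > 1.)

[12; 2, 3, 2]

199 = 12×16 + 7
16 = 2×7 + 2
7 = 3×2 + 1
2 = 2×1 + 0  (stop)
So 199/16 = [12; 2, 3, 2].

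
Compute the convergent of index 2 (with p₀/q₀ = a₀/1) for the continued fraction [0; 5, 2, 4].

Using pₖ = aₖpₖ₋₁ + pₖ₋₂, qₖ = aₖqₖ₋₁ + qₖ₋₂ (with p₋₁=1, p₋₂=0, q₋₁=0, q₋₂=1):
  k=0: a=0, p=0, q=1
  k=1: a=5, p=1, q=5
  k=2: a=2, p=2, q=11

2/11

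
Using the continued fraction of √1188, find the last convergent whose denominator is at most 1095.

22714/659

√1188 = [34; 2, 7, 6, 7, 2, 68, …] (period length 6).
Convergents:
  p_0/q_0 = 34/1
  p_1/q_1 = 69/2
  p_2/q_2 = 517/15
  p_3/q_3 = 3171/92
  p_4/q_4 = 22714/659
  p_5/q_5 = 48599/1410
q_4 = 659 ≤ 1095 < 1410 = q_5, so the answer is 22714/659.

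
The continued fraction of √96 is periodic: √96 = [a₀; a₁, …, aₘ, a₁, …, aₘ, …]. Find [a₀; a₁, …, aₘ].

[9; 1, 3, 1, 18]

a₀ = ⌊√96⌋ = 9.
With m₀=0, d₀=1 and mₖ₊₁ = dₖaₖ − mₖ, dₖ₊₁ = (n − mₖ₊₁²)/dₖ, aₖ₊₁ = ⌊(a₀+mₖ₊₁)/dₖ₊₁⌋:
  k=1: m=9, d=15, a=1
  k=2: m=6, d=4, a=3
  k=3: m=6, d=15, a=1
  k=4: m=9, d=1, a=18
d=1 and a=2a₀=18 at k=4, so the next step gives (m, d) = (9, 15) again — its k=1 value — and the period has length 4.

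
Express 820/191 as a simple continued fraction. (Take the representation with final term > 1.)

820 = 4*191 + 56
191 = 3*56 + 23
56 = 2*23 + 10
23 = 2*10 + 3
10 = 3*3 + 1
3 = 3*1 + 0  (stop)
So 820/191 = [4; 3, 2, 2, 3, 3].

[4; 3, 2, 2, 3, 3]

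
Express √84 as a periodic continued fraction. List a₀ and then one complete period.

[9; 6, 18]

a₀ = ⌊√84⌋ = 9.
With m₀=0, d₀=1 and mₖ₊₁ = dₖaₖ − mₖ, dₖ₊₁ = (n − mₖ₊₁²)/dₖ, aₖ₊₁ = ⌊(a₀+mₖ₊₁)/dₖ₊₁⌋:
  k=1: m=9, d=3, a=6
  k=2: m=9, d=1, a=18
d=1 and a=2a₀=18 at k=2, so the next step gives (m, d) = (9, 3) again — its k=1 value — and the period has length 2.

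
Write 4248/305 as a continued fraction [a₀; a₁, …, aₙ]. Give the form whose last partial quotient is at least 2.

[13; 1, 12, 1, 6, 3]

4248 = 13·305 + 283
305 = 1·283 + 22
283 = 12·22 + 19
22 = 1·19 + 3
19 = 6·3 + 1
3 = 3·1 + 0  (stop)
So 4248/305 = [13; 1, 12, 1, 6, 3].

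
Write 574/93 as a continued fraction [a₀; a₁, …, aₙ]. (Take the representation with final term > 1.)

574 = 6×93 + 16
93 = 5×16 + 13
16 = 1×13 + 3
13 = 4×3 + 1
3 = 3×1 + 0  (stop)
So 574/93 = [6; 5, 1, 4, 3].

[6; 5, 1, 4, 3]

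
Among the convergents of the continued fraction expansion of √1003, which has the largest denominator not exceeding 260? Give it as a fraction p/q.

6049/191

√1003 = [31; 1, 2, 31, 2, 1, 62, …] (period length 6).
Convergents:
  p_0/q_0 = 31/1
  p_1/q_1 = 32/1
  p_2/q_2 = 95/3
  p_3/q_3 = 2977/94
  p_4/q_4 = 6049/191
  p_5/q_5 = 9026/285
q_4 = 191 ≤ 260 < 285 = q_5, so the answer is 6049/191.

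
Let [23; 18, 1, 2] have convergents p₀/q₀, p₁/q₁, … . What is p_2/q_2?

438/19

Using pₖ = aₖpₖ₋₁ + pₖ₋₂, qₖ = aₖqₖ₋₁ + qₖ₋₂ (with p₋₁=1, p₋₂=0, q₋₁=0, q₋₂=1):
  k=0: a=23, p=23, q=1
  k=1: a=18, p=415, q=18
  k=2: a=1, p=438, q=19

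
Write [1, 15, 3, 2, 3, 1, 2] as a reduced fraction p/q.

1401/1315

Using pₖ = aₖpₖ₋₁ + pₖ₋₂ and qₖ = aₖqₖ₋₁ + qₖ₋₂:
  k=0: a=1, p=1, q=1
  k=1: a=15, p=16, q=15
  k=2: a=3, p=49, q=46
  k=3: a=2, p=114, q=107
  k=4: a=3, p=391, q=367
  k=5: a=1, p=505, q=474
  k=6: a=2, p=1401, q=1315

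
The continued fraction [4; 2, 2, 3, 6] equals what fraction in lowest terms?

Fold from the inside: start with 6/1.
  3 + 1/6 = 19/6
  2 + 6/19 = 44/19
  2 + 19/44 = 107/44
  4 + 44/107 = 472/107

472/107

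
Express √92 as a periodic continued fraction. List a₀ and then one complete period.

a₀ = ⌊√92⌋ = 9.
With m₀=0, d₀=1 and mₖ₊₁ = dₖaₖ − mₖ, dₖ₊₁ = (n − mₖ₊₁²)/dₖ, aₖ₊₁ = ⌊(a₀+mₖ₊₁)/dₖ₊₁⌋:
  k=1: m=9, d=11, a=1
  k=2: m=2, d=8, a=1
  k=3: m=6, d=7, a=2
  k=4: m=8, d=4, a=4
  k=5: m=8, d=7, a=2
  k=6: m=6, d=8, a=1
  k=7: m=2, d=11, a=1
  k=8: m=9, d=1, a=18
d=1 and a=2a₀=18 at k=8, so the next step gives (m, d) = (9, 11) again — its k=1 value — and the period has length 8.

[9; 1, 1, 2, 4, 2, 1, 1, 18]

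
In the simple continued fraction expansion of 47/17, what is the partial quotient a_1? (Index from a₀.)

47 = 2·17 + 13   →  a_0 = 2
17 = 1·13 + 4   →  a_1 = 1

1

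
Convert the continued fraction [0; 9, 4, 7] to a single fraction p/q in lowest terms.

29/268

Fold from the inside: start with 7/1.
  4 + 1/7 = 29/7
  9 + 7/29 = 268/29
  0 + 29/268 = 29/268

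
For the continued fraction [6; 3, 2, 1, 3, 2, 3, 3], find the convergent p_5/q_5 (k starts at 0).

529/84

Using pₖ = aₖpₖ₋₁ + pₖ₋₂, qₖ = aₖqₖ₋₁ + qₖ₋₂ (with p₋₁=1, p₋₂=0, q₋₁=0, q₋₂=1):
  k=0: a=6, p=6, q=1
  k=1: a=3, p=19, q=3
  k=2: a=2, p=44, q=7
  k=3: a=1, p=63, q=10
  k=4: a=3, p=233, q=37
  k=5: a=2, p=529, q=84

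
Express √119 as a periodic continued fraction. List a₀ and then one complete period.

[10; 1, 9, 1, 20]

a₀ = ⌊√119⌋ = 10.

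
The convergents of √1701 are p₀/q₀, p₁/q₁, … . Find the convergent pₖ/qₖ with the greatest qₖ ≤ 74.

1526/37

√1701 = [41; 4, 8, 1, 10, 1, 8, 4, 82, …] (period length 8).
Convergents:
  p_0/q_0 = 41/1
  p_1/q_1 = 165/4
  p_2/q_2 = 1361/33
  p_3/q_3 = 1526/37
  p_4/q_4 = 16621/403
q_3 = 37 ≤ 74 < 403 = q_4, so the answer is 1526/37.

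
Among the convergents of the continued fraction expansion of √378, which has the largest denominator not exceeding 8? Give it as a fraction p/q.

136/7

√378 = [19; 2, 3, 1, 4, 1, 3, 2, 38, …] (period length 8).
Convergents:
  p_0/q_0 = 19/1
  p_1/q_1 = 39/2
  p_2/q_2 = 136/7
  p_3/q_3 = 175/9
q_2 = 7 ≤ 8 < 9 = q_3, so the answer is 136/7.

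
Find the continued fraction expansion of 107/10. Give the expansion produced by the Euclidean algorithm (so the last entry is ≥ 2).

[10; 1, 2, 3]

107 = 10*10 + 7
10 = 1*7 + 3
7 = 2*3 + 1
3 = 3*1 + 0  (stop)
So 107/10 = [10; 1, 2, 3].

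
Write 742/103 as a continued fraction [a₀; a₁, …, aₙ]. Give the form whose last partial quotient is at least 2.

[7; 4, 1, 9, 2]

742 = 7×103 + 21
103 = 4×21 + 19
21 = 1×19 + 2
19 = 9×2 + 1
2 = 2×1 + 0  (stop)
So 742/103 = [7; 4, 1, 9, 2].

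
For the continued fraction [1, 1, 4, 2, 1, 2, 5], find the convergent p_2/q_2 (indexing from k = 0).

Using pₖ = aₖpₖ₋₁ + pₖ₋₂, qₖ = aₖqₖ₋₁ + qₖ₋₂ (with p₋₁=1, p₋₂=0, q₋₁=0, q₋₂=1):
  k=0: a=1, p=1, q=1
  k=1: a=1, p=2, q=1
  k=2: a=4, p=9, q=5

9/5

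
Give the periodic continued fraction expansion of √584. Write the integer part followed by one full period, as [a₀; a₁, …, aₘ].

[24; 6, 48]

a₀ = ⌊√584⌋ = 24.
With m₀=0, d₀=1 and mₖ₊₁ = dₖaₖ − mₖ, dₖ₊₁ = (n − mₖ₊₁²)/dₖ, aₖ₊₁ = ⌊(a₀+mₖ₊₁)/dₖ₊₁⌋:
  k=1: m=24, d=8, a=6
  k=2: m=24, d=1, a=48
d=1 and a=2a₀=48 at k=2, so the next step gives (m, d) = (24, 8) again — its k=1 value — and the period has length 2.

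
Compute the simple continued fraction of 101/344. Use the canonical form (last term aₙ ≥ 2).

101 = 0·344 + 101
344 = 3·101 + 41
101 = 2·41 + 19
41 = 2·19 + 3
19 = 6·3 + 1
3 = 3·1 + 0  (stop)
So 101/344 = [0; 3, 2, 2, 6, 3].

[0; 3, 2, 2, 6, 3]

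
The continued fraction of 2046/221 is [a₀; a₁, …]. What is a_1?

3

2046 = 9·221 + 57   →  a_0 = 9
221 = 3·57 + 50   →  a_1 = 3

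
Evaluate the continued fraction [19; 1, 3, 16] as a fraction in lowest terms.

Fold from the inside: start with 16/1.
  3 + 1/16 = 49/16
  1 + 16/49 = 65/49
  19 + 49/65 = 1284/65

1284/65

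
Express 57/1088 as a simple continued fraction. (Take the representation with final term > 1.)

[0; 19, 11, 2, 2]

57 = 0*1088 + 57
1088 = 19*57 + 5
57 = 11*5 + 2
5 = 2*2 + 1
2 = 2*1 + 0  (stop)
So 57/1088 = [0; 19, 11, 2, 2].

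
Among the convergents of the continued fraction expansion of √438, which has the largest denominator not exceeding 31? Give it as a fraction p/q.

√438 = [20; 1, 12, 1, 40, …] (period length 4).
Convergents:
  p_0/q_0 = 20/1
  p_1/q_1 = 21/1
  p_2/q_2 = 272/13
  p_3/q_3 = 293/14
  p_4/q_4 = 11992/573
q_3 = 14 ≤ 31 < 573 = q_4, so the answer is 293/14.

293/14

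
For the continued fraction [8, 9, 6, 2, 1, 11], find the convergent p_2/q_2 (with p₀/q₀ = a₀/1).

Using pₖ = aₖpₖ₋₁ + pₖ₋₂, qₖ = aₖqₖ₋₁ + qₖ₋₂ (with p₋₁=1, p₋₂=0, q₋₁=0, q₋₂=1):
  k=0: a=8, p=8, q=1
  k=1: a=9, p=73, q=9
  k=2: a=6, p=446, q=55

446/55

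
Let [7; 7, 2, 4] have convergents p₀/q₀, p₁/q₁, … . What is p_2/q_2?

Using pₖ = aₖpₖ₋₁ + pₖ₋₂, qₖ = aₖqₖ₋₁ + qₖ₋₂ (with p₋₁=1, p₋₂=0, q₋₁=0, q₋₂=1):
  k=0: a=7, p=7, q=1
  k=1: a=7, p=50, q=7
  k=2: a=2, p=107, q=15

107/15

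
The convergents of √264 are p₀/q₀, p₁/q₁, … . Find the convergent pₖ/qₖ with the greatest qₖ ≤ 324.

2096/129

√264 = [16; 4, 32, …] (period length 2).
Convergents:
  p_0/q_0 = 16/1
  p_1/q_1 = 65/4
  p_2/q_2 = 2096/129
  p_3/q_3 = 8449/520
q_2 = 129 ≤ 324 < 520 = q_3, so the answer is 2096/129.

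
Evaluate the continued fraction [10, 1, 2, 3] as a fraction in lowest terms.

Fold from the inside: start with 3/1.
  2 + 1/3 = 7/3
  1 + 3/7 = 10/7
  10 + 7/10 = 107/10

107/10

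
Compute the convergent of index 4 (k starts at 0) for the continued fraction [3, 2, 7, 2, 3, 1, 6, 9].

Using pₖ = aₖpₖ₋₁ + pₖ₋₂, qₖ = aₖqₖ₋₁ + qₖ₋₂ (with p₋₁=1, p₋₂=0, q₋₁=0, q₋₂=1):
  k=0: a=3, p=3, q=1
  k=1: a=2, p=7, q=2
  k=2: a=7, p=52, q=15
  k=3: a=2, p=111, q=32
  k=4: a=3, p=385, q=111

385/111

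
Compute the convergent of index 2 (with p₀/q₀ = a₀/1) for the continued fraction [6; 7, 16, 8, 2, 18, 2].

Using pₖ = aₖpₖ₋₁ + pₖ₋₂, qₖ = aₖqₖ₋₁ + qₖ₋₂ (with p₋₁=1, p₋₂=0, q₋₁=0, q₋₂=1):
  k=0: a=6, p=6, q=1
  k=1: a=7, p=43, q=7
  k=2: a=16, p=694, q=113

694/113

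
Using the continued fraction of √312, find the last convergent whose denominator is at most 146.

√312 = [17; 1, 1, 1, 34, …] (period length 4).
Convergents:
  p_0/q_0 = 17/1
  p_1/q_1 = 18/1
  p_2/q_2 = 35/2
  p_3/q_3 = 53/3
  p_4/q_4 = 1837/104
  p_5/q_5 = 1890/107
  p_6/q_6 = 3727/211
q_5 = 107 ≤ 146 < 211 = q_6, so the answer is 1890/107.

1890/107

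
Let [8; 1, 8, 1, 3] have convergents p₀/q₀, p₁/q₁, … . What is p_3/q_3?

Using pₖ = aₖpₖ₋₁ + pₖ₋₂, qₖ = aₖqₖ₋₁ + qₖ₋₂ (with p₋₁=1, p₋₂=0, q₋₁=0, q₋₂=1):
  k=0: a=8, p=8, q=1
  k=1: a=1, p=9, q=1
  k=2: a=8, p=80, q=9
  k=3: a=1, p=89, q=10

89/10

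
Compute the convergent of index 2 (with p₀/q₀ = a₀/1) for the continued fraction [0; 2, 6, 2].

6/13

Using pₖ = aₖpₖ₋₁ + pₖ₋₂, qₖ = aₖqₖ₋₁ + qₖ₋₂ (with p₋₁=1, p₋₂=0, q₋₁=0, q₋₂=1):
  k=0: a=0, p=0, q=1
  k=1: a=2, p=1, q=2
  k=2: a=6, p=6, q=13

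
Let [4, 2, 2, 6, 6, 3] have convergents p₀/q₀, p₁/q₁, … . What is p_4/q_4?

Using pₖ = aₖpₖ₋₁ + pₖ₋₂, qₖ = aₖqₖ₋₁ + qₖ₋₂ (with p₋₁=1, p₋₂=0, q₋₁=0, q₋₂=1):
  k=0: a=4, p=4, q=1
  k=1: a=2, p=9, q=2
  k=2: a=2, p=22, q=5
  k=3: a=6, p=141, q=32
  k=4: a=6, p=868, q=197

868/197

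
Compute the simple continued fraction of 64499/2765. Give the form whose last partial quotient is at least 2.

[23; 3, 17, 17, 1, 2]

64499 = 23·2765 + 904
2765 = 3·904 + 53
904 = 17·53 + 3
53 = 17·3 + 2
3 = 1·2 + 1
2 = 2·1 + 0  (stop)
So 64499/2765 = [23; 3, 17, 17, 1, 2].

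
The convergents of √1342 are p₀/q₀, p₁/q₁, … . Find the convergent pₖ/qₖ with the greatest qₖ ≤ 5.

110/3

√1342 = [36; 1, 1, 1, 2, 1, 1, 1, 72, …] (period length 8).
Convergents:
  p_0/q_0 = 36/1
  p_1/q_1 = 37/1
  p_2/q_2 = 73/2
  p_3/q_3 = 110/3
  p_4/q_4 = 293/8
q_3 = 3 ≤ 5 < 8 = q_4, so the answer is 110/3.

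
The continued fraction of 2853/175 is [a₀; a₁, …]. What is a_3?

3

2853 = 16·175 + 53   →  a_0 = 16
175 = 3·53 + 16   →  a_1 = 3
53 = 3·16 + 5   →  a_2 = 3
16 = 3·5 + 1   →  a_3 = 3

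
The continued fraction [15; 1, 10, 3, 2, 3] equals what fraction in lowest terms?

Using pₖ = aₖpₖ₋₁ + pₖ₋₂ and qₖ = aₖqₖ₋₁ + qₖ₋₂:
  k=0: a=15, p=15, q=1
  k=1: a=1, p=16, q=1
  k=2: a=10, p=175, q=11
  k=3: a=3, p=541, q=34
  k=4: a=2, p=1257, q=79
  k=5: a=3, p=4312, q=271

4312/271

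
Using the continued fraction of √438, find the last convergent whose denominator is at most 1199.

√438 = [20; 1, 12, 1, 40, …] (period length 4).
Convergents:
  p_0/q_0 = 20/1
  p_1/q_1 = 21/1
  p_2/q_2 = 272/13
  p_3/q_3 = 293/14
  p_4/q_4 = 11992/573
  p_5/q_5 = 12285/587
  p_6/q_6 = 159412/7617
q_5 = 587 ≤ 1199 < 7617 = q_6, so the answer is 12285/587.

12285/587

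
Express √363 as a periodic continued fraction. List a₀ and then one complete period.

[19; 19, 38]

a₀ = ⌊√363⌋ = 19.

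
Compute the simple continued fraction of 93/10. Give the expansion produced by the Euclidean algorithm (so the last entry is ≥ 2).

93 = 9*10 + 3
10 = 3*3 + 1
3 = 3*1 + 0  (stop)
So 93/10 = [9; 3, 3].

[9; 3, 3]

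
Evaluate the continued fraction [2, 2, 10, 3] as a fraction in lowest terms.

161/65

Using pₖ = aₖpₖ₋₁ + pₖ₋₂ and qₖ = aₖqₖ₋₁ + qₖ₋₂:
  k=0: a=2, p=2, q=1
  k=1: a=2, p=5, q=2
  k=2: a=10, p=52, q=21
  k=3: a=3, p=161, q=65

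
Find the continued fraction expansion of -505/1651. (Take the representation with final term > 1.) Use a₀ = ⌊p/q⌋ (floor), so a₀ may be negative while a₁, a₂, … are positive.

-505 = -1·1651 + 1146
1651 = 1·1146 + 505
1146 = 2·505 + 136
505 = 3·136 + 97
136 = 1·97 + 39
97 = 2·39 + 19
39 = 2·19 + 1
19 = 19·1 + 0  (stop)
So -505/1651 = [-1; 1, 2, 3, 1, 2, 2, 19].

[-1; 1, 2, 3, 1, 2, 2, 19]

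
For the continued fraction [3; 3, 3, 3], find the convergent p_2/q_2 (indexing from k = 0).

33/10

Using pₖ = aₖpₖ₋₁ + pₖ₋₂, qₖ = aₖqₖ₋₁ + qₖ₋₂ (with p₋₁=1, p₋₂=0, q₋₁=0, q₋₂=1):
  k=0: a=3, p=3, q=1
  k=1: a=3, p=10, q=3
  k=2: a=3, p=33, q=10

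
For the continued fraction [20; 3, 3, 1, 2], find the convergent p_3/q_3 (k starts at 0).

Using pₖ = aₖpₖ₋₁ + pₖ₋₂, qₖ = aₖqₖ₋₁ + qₖ₋₂ (with p₋₁=1, p₋₂=0, q₋₁=0, q₋₂=1):
  k=0: a=20, p=20, q=1
  k=1: a=3, p=61, q=3
  k=2: a=3, p=203, q=10
  k=3: a=1, p=264, q=13

264/13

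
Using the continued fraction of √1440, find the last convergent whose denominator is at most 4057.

√1440 = [37; 1, 17, 1, 74, …] (period length 4).
Convergents:
  p_0/q_0 = 37/1
  p_1/q_1 = 38/1
  p_2/q_2 = 683/18
  p_3/q_3 = 721/19
  p_4/q_4 = 54037/1424
  p_5/q_5 = 54758/1443
  p_6/q_6 = 984923/25955
q_5 = 1443 ≤ 4057 < 25955 = q_6, so the answer is 54758/1443.

54758/1443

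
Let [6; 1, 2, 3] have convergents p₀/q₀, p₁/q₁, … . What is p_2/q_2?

20/3

Using pₖ = aₖpₖ₋₁ + pₖ₋₂, qₖ = aₖqₖ₋₁ + qₖ₋₂ (with p₋₁=1, p₋₂=0, q₋₁=0, q₋₂=1):
  k=0: a=6, p=6, q=1
  k=1: a=1, p=7, q=1
  k=2: a=2, p=20, q=3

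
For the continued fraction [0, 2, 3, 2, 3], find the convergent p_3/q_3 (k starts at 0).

7/16

Using pₖ = aₖpₖ₋₁ + pₖ₋₂, qₖ = aₖqₖ₋₁ + qₖ₋₂ (with p₋₁=1, p₋₂=0, q₋₁=0, q₋₂=1):
  k=0: a=0, p=0, q=1
  k=1: a=2, p=1, q=2
  k=2: a=3, p=3, q=7
  k=3: a=2, p=7, q=16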